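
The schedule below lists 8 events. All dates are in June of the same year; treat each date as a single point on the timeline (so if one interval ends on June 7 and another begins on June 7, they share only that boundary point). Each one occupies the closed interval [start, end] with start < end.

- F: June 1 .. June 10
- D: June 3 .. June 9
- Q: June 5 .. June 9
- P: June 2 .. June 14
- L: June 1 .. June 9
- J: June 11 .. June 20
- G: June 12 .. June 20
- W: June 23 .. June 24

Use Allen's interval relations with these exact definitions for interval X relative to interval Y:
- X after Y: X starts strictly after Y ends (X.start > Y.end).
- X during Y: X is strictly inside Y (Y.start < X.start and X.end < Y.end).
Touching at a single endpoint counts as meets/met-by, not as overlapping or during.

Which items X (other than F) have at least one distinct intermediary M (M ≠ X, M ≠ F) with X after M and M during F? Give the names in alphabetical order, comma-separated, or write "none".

Target F = [June 1, June 10].
Intermediaries M with M during F: D, Q.
Via D — items with X after D: G, J, W.
Via Q — items with X after Q: G, J, W.
Union: G, J, W.

G, J, W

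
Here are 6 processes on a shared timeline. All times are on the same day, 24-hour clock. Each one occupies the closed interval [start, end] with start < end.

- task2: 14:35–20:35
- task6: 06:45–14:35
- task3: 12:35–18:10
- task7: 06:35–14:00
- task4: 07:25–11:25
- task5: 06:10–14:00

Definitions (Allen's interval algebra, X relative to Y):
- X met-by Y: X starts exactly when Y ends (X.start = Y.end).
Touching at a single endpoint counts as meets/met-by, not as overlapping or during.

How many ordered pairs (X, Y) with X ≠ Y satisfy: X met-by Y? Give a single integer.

1

Checking all 30 ordered pairs for relation 'met-by'; matching pairs in alphabetical order:
(task2, task6): task2 met-by task6 ✓
Count: 1.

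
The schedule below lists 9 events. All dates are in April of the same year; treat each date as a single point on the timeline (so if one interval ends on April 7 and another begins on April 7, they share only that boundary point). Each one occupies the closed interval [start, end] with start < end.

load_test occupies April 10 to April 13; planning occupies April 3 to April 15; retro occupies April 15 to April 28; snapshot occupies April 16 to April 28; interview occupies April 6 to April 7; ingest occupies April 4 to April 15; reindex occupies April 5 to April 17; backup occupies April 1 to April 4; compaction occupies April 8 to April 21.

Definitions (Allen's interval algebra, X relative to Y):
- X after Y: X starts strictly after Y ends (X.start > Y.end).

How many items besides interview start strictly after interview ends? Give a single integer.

4

Target interview = [April 6, April 7].
backup [April 1, April 4] → before → no.
compaction [April 8, April 21] → after → counts.
ingest [April 4, April 15] → contains → no.
load_test [April 10, April 13] → after → counts.
planning [April 3, April 15] → contains → no.
reindex [April 5, April 17] → contains → no.
retro [April 15, April 28] → after → counts.
snapshot [April 16, April 28] → after → counts.
Total: 4.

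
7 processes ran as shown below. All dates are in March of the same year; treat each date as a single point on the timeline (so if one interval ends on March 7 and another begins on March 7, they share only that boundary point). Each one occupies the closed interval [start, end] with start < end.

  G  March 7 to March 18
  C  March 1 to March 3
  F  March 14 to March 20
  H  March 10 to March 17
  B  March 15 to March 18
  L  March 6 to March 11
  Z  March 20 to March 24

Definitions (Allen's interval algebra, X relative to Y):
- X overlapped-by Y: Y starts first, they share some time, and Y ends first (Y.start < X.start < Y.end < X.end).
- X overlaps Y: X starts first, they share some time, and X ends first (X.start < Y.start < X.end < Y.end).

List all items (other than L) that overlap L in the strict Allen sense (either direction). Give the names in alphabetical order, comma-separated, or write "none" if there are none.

Target L = [March 6, March 11].
B [March 15, March 18] → after → no.
C [March 1, March 3] → before → no.
F [March 14, March 20] → after → no.
G [March 7, March 18] → overlapped-by → yes.
H [March 10, March 17] → overlapped-by → yes.
Z [March 20, March 24] → after → no.
Result: G, H.

G, H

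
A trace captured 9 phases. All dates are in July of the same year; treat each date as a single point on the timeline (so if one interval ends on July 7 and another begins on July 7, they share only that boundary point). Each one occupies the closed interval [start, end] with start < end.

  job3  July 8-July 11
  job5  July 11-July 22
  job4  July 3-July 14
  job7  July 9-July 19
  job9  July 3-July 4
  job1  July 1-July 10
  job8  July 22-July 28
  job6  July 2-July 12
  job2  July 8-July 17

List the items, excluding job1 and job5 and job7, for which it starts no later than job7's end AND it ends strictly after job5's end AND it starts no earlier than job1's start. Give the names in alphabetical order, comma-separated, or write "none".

none

Conditions: its start is no later than job7's end (X.start <= July 19) AND its end is strictly after job5's end (X.end > July 22) AND its start is no earlier than job1's start (X.start >= July 1).
job2: start July 8 <= July 19? ✓; end July 17 > July 22? ✗; start July 8 >= July 1? ✓ → no.
job3: start July 8 <= July 19? ✓; end July 11 > July 22? ✗; start July 8 >= July 1? ✓ → no.
job4: start July 3 <= July 19? ✓; end July 14 > July 22? ✗; start July 3 >= July 1? ✓ → no.
job6: start July 2 <= July 19? ✓; end July 12 > July 22? ✗; start July 2 >= July 1? ✓ → no.
job8: start July 22 <= July 19? ✗; end July 28 > July 22? ✓; start July 22 >= July 1? ✓ → no.
job9: start July 3 <= July 19? ✓; end July 4 > July 22? ✗; start July 3 >= July 1? ✓ → no.
Result: none.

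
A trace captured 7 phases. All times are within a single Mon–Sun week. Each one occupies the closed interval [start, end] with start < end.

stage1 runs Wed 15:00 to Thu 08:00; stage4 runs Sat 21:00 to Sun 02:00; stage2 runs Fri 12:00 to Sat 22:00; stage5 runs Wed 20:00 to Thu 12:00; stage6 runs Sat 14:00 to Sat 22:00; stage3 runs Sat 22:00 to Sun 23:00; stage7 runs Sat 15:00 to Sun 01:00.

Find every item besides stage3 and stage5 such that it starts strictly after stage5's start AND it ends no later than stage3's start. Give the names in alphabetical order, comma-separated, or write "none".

Conditions: its start is strictly after stage5's start (X.start > Wed 20:00) AND its end is no later than stage3's start (X.end <= Sat 22:00).
stage1: start Wed 15:00 > Wed 20:00? ✗; end Thu 08:00 <= Sat 22:00? ✓ → no.
stage2: start Fri 12:00 > Wed 20:00? ✓; end Sat 22:00 <= Sat 22:00? ✓ → yes.
stage4: start Sat 21:00 > Wed 20:00? ✓; end Sun 02:00 <= Sat 22:00? ✗ → no.
stage6: start Sat 14:00 > Wed 20:00? ✓; end Sat 22:00 <= Sat 22:00? ✓ → yes.
stage7: start Sat 15:00 > Wed 20:00? ✓; end Sun 01:00 <= Sat 22:00? ✗ → no.
Result: stage2, stage6.

stage2, stage6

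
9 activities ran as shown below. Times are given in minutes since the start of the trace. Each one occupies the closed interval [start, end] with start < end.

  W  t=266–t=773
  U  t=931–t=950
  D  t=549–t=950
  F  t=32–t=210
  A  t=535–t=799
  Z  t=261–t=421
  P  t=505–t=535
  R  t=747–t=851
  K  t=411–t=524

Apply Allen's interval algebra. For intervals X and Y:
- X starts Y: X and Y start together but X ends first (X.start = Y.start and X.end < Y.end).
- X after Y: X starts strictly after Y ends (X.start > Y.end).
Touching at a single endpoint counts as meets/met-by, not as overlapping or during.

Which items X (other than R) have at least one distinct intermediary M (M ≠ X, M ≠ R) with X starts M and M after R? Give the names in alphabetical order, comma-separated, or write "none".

Target R = [t=747, t=851].
Intermediaries M with M after R: U.
Via U — items with X starts U: none.
Union: none.

none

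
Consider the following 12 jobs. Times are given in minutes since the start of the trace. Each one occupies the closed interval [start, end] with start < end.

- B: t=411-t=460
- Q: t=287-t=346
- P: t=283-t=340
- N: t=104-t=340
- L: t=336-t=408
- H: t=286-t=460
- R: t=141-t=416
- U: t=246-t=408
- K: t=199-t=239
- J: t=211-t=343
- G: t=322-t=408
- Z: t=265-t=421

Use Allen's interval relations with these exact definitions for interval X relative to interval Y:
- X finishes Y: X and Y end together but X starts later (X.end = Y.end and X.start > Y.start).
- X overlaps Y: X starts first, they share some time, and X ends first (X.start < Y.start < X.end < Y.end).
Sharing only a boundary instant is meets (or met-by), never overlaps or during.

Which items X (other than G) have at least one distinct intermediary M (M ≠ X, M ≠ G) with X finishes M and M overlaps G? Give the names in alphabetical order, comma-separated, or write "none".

P

Target G = [t=322, t=408].
Intermediaries M with M overlaps G: J, N, P, Q.
Via J — items with X finishes J: none.
Via N — items with X finishes N: P.
Via P — items with X finishes P: none.
Via Q — items with X finishes Q: none.
Union: P.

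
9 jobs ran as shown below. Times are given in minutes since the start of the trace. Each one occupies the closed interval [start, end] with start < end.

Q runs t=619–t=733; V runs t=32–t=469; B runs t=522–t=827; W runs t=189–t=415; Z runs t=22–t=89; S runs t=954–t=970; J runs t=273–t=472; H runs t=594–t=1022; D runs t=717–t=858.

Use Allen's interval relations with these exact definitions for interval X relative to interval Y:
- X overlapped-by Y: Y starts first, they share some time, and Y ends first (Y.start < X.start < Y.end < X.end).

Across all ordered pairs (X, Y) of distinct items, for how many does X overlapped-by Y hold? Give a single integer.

Checking all 72 ordered pairs for relation 'overlapped-by'; matching pairs in alphabetical order:
(D, B): D overlapped-by B ✓
(D, Q): D overlapped-by Q ✓
(H, B): H overlapped-by B ✓
(J, V): J overlapped-by V ✓
(J, W): J overlapped-by W ✓
(V, Z): V overlapped-by Z ✓
Count: 6.

6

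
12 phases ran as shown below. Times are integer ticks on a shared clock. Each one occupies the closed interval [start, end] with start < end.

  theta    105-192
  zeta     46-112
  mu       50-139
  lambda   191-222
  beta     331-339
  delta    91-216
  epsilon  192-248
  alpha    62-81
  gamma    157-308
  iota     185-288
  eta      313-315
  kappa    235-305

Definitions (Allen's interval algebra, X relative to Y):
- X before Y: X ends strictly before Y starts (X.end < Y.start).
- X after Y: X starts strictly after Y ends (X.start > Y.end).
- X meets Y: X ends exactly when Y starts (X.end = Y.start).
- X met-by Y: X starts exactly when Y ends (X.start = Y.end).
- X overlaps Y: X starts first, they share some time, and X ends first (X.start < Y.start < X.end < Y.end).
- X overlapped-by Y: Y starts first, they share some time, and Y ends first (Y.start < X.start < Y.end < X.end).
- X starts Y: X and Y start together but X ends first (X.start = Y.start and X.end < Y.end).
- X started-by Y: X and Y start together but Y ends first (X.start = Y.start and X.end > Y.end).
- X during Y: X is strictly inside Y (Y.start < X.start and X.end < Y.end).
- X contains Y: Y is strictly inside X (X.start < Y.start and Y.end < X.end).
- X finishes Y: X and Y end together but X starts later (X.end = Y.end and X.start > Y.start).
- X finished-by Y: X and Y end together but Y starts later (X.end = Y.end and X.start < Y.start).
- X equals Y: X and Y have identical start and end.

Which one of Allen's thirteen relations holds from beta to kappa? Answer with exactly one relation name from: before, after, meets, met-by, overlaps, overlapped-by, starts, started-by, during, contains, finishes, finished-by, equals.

after

beta = [331, 339]; kappa = [235, 305].
Compare endpoints: beta.start > kappa.start, beta.start > kappa.end, beta.end > kappa.start, beta.end > kappa.end.
That pattern is 'after'.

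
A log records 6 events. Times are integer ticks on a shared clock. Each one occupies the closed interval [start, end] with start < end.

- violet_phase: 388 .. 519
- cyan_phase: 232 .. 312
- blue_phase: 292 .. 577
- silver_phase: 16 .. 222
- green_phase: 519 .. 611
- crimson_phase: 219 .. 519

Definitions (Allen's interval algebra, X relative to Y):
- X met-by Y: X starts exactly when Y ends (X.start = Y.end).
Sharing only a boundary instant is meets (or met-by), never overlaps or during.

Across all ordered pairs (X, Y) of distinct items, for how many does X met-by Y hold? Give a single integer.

2

Checking all 30 ordered pairs for relation 'met-by'; matching pairs in alphabetical order:
(green_phase, crimson_phase): green_phase met-by crimson_phase ✓
(green_phase, violet_phase): green_phase met-by violet_phase ✓
Count: 2.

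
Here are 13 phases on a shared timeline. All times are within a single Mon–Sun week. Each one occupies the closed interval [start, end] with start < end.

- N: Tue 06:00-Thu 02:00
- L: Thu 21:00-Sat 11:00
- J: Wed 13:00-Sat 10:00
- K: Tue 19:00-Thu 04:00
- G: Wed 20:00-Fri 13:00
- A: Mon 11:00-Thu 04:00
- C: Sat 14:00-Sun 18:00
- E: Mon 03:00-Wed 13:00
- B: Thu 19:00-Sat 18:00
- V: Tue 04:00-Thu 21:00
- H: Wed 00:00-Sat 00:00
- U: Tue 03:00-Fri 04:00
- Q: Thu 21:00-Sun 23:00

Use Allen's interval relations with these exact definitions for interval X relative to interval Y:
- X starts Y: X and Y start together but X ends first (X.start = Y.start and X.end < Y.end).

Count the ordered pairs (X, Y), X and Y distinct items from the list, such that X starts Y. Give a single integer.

1

Checking all 156 ordered pairs for relation 'starts'; matching pairs in alphabetical order:
(L, Q): L starts Q ✓
Count: 1.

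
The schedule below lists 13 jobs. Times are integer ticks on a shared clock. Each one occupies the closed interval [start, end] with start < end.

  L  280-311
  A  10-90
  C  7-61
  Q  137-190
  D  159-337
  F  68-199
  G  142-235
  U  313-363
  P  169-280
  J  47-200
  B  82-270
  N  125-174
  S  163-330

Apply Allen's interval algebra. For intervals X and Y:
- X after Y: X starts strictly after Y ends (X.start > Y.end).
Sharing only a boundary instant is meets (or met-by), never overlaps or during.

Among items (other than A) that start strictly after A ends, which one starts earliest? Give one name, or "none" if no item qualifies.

Target A = [10, 90].
B [82, 270] → overlapped-by → excluded.
C [7, 61] → overlaps → excluded.
D [159, 337] → after → candidate.
F [68, 199] → overlapped-by → excluded.
G [142, 235] → after → candidate.
J [47, 200] → overlapped-by → excluded.
L [280, 311] → after → candidate.
N [125, 174] → after → candidate.
P [169, 280] → after → candidate.
Q [137, 190] → after → candidate.
S [163, 330] → after → candidate.
U [313, 363] → after → candidate.
Among candidates, earliest start is 125 → N.

N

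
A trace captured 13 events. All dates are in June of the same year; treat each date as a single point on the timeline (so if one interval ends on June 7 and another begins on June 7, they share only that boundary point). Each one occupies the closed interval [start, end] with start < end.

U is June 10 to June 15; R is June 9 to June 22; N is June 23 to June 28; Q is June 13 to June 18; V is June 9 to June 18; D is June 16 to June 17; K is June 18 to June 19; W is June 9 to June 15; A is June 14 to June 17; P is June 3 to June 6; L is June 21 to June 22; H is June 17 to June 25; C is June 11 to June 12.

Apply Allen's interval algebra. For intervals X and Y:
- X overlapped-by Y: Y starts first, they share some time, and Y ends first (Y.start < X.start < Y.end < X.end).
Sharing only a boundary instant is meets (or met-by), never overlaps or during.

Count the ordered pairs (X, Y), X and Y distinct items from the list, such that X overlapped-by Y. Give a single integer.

8

Checking all 156 ordered pairs for relation 'overlapped-by'; matching pairs in alphabetical order:
(A, U): A overlapped-by U ✓
(A, W): A overlapped-by W ✓
(H, Q): H overlapped-by Q ✓
(H, R): H overlapped-by R ✓
(H, V): H overlapped-by V ✓
(N, H): N overlapped-by H ✓
(Q, U): Q overlapped-by U ✓
(Q, W): Q overlapped-by W ✓
Count: 8.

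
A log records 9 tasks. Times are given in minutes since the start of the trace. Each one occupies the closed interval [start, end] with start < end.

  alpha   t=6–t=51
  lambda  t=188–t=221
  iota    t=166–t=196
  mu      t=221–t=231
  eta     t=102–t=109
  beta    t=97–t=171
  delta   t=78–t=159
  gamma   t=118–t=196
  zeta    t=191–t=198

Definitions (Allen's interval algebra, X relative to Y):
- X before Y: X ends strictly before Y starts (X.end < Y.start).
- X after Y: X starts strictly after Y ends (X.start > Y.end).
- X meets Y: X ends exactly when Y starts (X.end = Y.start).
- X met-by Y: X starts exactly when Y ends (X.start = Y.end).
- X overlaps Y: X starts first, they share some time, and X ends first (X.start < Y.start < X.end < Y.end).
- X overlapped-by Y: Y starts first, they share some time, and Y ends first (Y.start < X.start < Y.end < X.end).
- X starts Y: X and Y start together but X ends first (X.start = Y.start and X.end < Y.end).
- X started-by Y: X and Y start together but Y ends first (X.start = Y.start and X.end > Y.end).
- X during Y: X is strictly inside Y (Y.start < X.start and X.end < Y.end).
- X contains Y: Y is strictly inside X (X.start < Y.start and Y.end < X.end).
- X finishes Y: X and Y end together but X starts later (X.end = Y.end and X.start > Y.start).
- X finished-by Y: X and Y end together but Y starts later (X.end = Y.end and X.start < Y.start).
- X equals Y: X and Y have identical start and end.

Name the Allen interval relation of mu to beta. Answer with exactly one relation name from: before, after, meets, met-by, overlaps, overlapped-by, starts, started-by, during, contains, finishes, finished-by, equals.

after

mu = [t=221, t=231]; beta = [t=97, t=171].
Compare endpoints: mu.start > beta.start, mu.start > beta.end, mu.end > beta.start, mu.end > beta.end.
That pattern is 'after'.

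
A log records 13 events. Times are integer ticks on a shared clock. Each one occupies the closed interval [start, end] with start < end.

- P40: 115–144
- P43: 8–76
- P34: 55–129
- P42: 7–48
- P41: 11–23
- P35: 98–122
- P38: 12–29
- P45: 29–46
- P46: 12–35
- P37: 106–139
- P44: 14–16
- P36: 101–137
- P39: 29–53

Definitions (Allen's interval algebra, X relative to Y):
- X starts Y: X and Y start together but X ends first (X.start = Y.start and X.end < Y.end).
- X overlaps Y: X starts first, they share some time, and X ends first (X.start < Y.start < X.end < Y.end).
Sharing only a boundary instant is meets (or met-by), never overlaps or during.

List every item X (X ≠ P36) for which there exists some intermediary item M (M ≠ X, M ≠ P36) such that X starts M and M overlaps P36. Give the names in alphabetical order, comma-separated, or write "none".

none

Target P36 = [101, 137].
Intermediaries M with M overlaps P36: P34, P35.
Via P34 — items with X starts P34: none.
Via P35 — items with X starts P35: none.
Union: none.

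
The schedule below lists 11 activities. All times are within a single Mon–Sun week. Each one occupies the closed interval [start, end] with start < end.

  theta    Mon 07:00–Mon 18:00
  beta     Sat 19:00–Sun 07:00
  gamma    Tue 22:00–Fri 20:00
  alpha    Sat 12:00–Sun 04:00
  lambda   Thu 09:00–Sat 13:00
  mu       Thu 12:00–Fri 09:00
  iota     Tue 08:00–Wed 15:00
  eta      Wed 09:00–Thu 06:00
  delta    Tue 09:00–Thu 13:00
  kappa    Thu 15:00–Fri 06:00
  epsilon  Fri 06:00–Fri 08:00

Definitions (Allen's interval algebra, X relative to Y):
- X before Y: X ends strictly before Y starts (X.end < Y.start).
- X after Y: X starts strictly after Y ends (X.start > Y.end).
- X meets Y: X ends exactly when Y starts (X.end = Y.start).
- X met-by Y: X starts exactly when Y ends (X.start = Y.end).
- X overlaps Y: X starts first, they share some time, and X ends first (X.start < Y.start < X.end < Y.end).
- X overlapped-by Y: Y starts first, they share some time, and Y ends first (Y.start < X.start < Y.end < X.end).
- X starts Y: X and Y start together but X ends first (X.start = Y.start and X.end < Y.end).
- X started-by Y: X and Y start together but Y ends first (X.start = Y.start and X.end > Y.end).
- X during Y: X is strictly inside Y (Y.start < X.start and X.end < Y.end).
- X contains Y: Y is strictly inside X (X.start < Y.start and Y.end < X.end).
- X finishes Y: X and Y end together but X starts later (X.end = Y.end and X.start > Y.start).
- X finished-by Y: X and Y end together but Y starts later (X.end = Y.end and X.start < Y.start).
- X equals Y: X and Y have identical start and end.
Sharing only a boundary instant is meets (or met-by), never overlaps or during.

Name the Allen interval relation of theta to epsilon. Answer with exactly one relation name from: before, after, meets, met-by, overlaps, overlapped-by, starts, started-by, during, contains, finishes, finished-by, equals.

theta = [Mon 07:00, Mon 18:00]; epsilon = [Fri 06:00, Fri 08:00].
Compare endpoints: theta.start < epsilon.start, theta.start < epsilon.end, theta.end < epsilon.start, theta.end < epsilon.end.
That pattern is 'before'.

before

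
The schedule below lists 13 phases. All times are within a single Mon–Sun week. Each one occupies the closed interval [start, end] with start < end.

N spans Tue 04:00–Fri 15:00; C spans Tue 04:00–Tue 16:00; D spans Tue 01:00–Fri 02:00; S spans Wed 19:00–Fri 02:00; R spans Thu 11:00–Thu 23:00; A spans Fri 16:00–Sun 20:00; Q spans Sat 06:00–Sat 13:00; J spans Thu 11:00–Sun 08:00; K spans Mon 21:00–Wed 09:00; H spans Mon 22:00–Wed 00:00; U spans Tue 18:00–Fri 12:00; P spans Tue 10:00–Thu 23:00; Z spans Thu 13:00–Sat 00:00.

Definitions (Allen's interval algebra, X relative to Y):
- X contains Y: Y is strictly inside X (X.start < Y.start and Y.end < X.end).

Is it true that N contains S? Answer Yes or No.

Yes

N = [Tue 04:00, Fri 15:00], S = [Wed 19:00, Fri 02:00].
Actual relation of N to S: contains.
Asked whether 'contains' holds → Yes.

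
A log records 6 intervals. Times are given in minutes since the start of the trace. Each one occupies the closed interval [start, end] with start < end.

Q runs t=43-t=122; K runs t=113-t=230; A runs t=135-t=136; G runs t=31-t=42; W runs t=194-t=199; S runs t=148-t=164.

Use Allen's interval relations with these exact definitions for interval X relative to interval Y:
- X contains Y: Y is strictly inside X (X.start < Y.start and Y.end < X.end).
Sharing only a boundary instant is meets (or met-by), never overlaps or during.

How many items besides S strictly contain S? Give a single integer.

Target S = [t=148, t=164].
A [t=135, t=136] → before → no.
G [t=31, t=42] → before → no.
K [t=113, t=230] → contains → counts.
Q [t=43, t=122] → before → no.
W [t=194, t=199] → after → no.
Total: 1.

1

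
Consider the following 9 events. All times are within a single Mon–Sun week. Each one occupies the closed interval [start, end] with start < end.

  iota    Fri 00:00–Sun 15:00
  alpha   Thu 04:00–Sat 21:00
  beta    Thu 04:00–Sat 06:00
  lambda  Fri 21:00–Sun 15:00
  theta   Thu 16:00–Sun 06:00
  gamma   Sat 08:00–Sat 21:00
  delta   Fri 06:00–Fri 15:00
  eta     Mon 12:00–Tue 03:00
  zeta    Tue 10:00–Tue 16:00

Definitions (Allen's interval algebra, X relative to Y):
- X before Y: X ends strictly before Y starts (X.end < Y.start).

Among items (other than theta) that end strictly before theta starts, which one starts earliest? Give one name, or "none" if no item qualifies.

eta

Target theta = [Thu 16:00, Sun 06:00].
alpha [Thu 04:00, Sat 21:00] → overlaps → excluded.
beta [Thu 04:00, Sat 06:00] → overlaps → excluded.
delta [Fri 06:00, Fri 15:00] → during → excluded.
eta [Mon 12:00, Tue 03:00] → before → candidate.
gamma [Sat 08:00, Sat 21:00] → during → excluded.
iota [Fri 00:00, Sun 15:00] → overlapped-by → excluded.
lambda [Fri 21:00, Sun 15:00] → overlapped-by → excluded.
zeta [Tue 10:00, Tue 16:00] → before → candidate.
Among candidates, earliest start is Mon 12:00 → eta.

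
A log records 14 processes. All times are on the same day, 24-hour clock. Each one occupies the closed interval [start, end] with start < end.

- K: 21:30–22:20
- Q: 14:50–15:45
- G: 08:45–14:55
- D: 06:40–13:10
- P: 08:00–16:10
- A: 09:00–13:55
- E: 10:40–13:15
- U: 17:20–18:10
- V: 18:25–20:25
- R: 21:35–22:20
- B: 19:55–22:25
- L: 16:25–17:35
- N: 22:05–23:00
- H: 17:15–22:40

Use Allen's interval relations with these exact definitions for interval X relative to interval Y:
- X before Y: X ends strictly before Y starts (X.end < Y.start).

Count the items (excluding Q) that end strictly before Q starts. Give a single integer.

3

Target Q = [14:50, 15:45].
A [09:00, 13:55] → before → counts.
B [19:55, 22:25] → after → no.
D [06:40, 13:10] → before → counts.
E [10:40, 13:15] → before → counts.
G [08:45, 14:55] → overlaps → no.
H [17:15, 22:40] → after → no.
K [21:30, 22:20] → after → no.
L [16:25, 17:35] → after → no.
N [22:05, 23:00] → after → no.
P [08:00, 16:10] → contains → no.
R [21:35, 22:20] → after → no.
U [17:20, 18:10] → after → no.
V [18:25, 20:25] → after → no.
Total: 3.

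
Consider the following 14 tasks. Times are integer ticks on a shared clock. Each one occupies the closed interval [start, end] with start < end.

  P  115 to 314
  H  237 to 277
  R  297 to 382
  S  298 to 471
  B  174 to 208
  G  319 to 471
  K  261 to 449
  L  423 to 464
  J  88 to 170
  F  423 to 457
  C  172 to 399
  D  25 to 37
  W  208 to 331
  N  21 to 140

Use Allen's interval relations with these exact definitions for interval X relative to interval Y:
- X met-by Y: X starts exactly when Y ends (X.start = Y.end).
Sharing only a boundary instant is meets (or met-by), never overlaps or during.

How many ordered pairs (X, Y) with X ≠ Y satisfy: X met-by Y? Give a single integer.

Checking all 182 ordered pairs for relation 'met-by'; matching pairs in alphabetical order:
(W, B): W met-by B ✓
Count: 1.

1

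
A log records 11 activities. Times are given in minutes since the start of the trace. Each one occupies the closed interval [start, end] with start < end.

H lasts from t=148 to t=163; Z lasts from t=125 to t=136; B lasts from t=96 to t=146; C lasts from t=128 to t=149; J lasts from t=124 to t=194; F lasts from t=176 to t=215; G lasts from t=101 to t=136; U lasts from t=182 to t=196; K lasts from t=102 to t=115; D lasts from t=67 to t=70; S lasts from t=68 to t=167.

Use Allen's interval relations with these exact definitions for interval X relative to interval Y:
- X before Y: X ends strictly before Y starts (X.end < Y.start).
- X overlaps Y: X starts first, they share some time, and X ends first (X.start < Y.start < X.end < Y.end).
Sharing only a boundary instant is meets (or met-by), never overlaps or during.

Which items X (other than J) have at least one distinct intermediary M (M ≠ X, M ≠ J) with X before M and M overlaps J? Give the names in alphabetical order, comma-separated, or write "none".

Target J = [t=124, t=194].
Intermediaries M with M overlaps J: B, G, S.
Via B — items with X before B: D.
Via G — items with X before G: D.
Via S — items with X before S: none.
Union: D.

D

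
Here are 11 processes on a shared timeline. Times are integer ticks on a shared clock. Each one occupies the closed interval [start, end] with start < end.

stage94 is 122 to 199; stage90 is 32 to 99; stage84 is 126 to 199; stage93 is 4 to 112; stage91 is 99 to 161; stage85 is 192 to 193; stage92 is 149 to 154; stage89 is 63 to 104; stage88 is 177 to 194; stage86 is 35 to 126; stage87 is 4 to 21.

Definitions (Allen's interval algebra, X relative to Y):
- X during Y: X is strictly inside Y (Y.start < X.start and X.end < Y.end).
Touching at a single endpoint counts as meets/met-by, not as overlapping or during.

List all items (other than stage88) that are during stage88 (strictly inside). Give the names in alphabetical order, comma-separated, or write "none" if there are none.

stage85

Target stage88 = [177, 194].
stage84 [126, 199] → contains → no.
stage85 [192, 193] → during → yes.
stage86 [35, 126] → before → no.
stage87 [4, 21] → before → no.
stage89 [63, 104] → before → no.
stage90 [32, 99] → before → no.
stage91 [99, 161] → before → no.
stage92 [149, 154] → before → no.
stage93 [4, 112] → before → no.
stage94 [122, 199] → contains → no.
Result: stage85.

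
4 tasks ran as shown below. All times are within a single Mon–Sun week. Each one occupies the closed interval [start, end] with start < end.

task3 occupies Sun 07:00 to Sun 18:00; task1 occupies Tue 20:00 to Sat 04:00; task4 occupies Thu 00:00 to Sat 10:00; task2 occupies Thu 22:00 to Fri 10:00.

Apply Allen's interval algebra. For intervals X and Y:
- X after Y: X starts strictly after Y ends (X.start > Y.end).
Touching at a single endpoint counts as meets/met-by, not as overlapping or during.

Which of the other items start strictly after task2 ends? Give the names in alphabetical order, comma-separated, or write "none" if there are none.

task3

Target task2 = [Thu 22:00, Fri 10:00].
task1 [Tue 20:00, Sat 04:00] → contains → no.
task3 [Sun 07:00, Sun 18:00] → after → yes.
task4 [Thu 00:00, Sat 10:00] → contains → no.
Result: task3.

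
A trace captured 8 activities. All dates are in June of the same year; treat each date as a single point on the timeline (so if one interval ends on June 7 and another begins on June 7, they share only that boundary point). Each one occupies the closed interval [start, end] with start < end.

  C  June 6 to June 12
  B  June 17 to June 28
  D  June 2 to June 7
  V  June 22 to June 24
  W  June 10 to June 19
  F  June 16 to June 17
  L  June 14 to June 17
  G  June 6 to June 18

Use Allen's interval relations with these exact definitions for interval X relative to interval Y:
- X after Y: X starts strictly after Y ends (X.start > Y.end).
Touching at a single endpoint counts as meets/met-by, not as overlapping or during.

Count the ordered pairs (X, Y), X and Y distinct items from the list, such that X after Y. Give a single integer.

13

Checking all 56 ordered pairs for relation 'after'; matching pairs in alphabetical order:
(B, C): B after C ✓
(B, D): B after D ✓
(F, C): F after C ✓
(F, D): F after D ✓
(L, C): L after C ✓
(L, D): L after D ✓
(V, C): V after C ✓
(V, D): V after D ✓
(V, F): V after F ✓
(V, G): V after G ✓
(V, L): V after L ✓
(V, W): V after W ✓
(W, D): W after D ✓
Count: 13.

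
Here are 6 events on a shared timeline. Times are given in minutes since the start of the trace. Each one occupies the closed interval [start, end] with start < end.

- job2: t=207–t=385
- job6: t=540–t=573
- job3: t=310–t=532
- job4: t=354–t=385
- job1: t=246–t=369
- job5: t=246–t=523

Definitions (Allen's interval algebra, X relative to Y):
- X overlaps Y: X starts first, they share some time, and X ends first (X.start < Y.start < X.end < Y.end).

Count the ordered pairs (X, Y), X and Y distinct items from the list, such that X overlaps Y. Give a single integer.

5

Checking all 30 ordered pairs for relation 'overlaps'; matching pairs in alphabetical order:
(job1, job3): job1 overlaps job3 ✓
(job1, job4): job1 overlaps job4 ✓
(job2, job3): job2 overlaps job3 ✓
(job2, job5): job2 overlaps job5 ✓
(job5, job3): job5 overlaps job3 ✓
Count: 5.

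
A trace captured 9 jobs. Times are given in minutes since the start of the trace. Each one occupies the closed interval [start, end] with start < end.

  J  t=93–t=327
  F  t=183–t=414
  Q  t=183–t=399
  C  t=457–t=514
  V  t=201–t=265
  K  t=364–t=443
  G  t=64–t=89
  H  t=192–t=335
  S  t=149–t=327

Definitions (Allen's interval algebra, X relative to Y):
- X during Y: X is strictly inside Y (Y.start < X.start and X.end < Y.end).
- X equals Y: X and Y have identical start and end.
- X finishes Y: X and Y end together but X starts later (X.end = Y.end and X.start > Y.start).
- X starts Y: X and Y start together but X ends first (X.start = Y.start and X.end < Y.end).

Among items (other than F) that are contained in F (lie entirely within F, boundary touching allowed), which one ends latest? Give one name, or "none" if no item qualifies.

Target F = [t=183, t=414].
C [t=457, t=514] → after → excluded.
G [t=64, t=89] → before → excluded.
H [t=192, t=335] → during → candidate.
J [t=93, t=327] → overlaps → excluded.
K [t=364, t=443] → overlapped-by → excluded.
Q [t=183, t=399] → starts → candidate.
S [t=149, t=327] → overlaps → excluded.
V [t=201, t=265] → during → candidate.
Among candidates, latest end is t=399 → Q.

Q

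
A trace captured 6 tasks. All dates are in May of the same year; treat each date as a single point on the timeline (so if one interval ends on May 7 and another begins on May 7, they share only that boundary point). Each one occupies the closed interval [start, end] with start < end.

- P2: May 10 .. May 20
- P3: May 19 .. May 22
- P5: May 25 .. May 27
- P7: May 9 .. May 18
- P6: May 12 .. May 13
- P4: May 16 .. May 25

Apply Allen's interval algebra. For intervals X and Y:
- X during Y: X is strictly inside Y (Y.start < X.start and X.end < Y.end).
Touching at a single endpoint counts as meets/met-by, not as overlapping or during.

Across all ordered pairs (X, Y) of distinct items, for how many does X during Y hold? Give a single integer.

3

Checking all 30 ordered pairs for relation 'during'; matching pairs in alphabetical order:
(P3, P4): P3 during P4 ✓
(P6, P2): P6 during P2 ✓
(P6, P7): P6 during P7 ✓
Count: 3.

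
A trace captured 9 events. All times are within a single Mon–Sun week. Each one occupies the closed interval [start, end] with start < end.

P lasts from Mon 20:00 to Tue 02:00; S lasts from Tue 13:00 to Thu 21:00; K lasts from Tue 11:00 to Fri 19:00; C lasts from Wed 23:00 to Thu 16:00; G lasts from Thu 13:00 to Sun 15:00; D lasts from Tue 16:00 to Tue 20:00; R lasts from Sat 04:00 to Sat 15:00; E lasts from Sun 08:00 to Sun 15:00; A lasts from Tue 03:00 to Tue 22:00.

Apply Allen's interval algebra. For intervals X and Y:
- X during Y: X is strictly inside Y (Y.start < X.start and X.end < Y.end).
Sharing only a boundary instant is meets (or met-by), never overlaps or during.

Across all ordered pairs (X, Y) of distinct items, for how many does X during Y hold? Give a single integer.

Checking all 72 ordered pairs for relation 'during'; matching pairs in alphabetical order:
(C, K): C during K ✓
(C, S): C during S ✓
(D, A): D during A ✓
(D, K): D during K ✓
(D, S): D during S ✓
(R, G): R during G ✓
(S, K): S during K ✓
Count: 7.

7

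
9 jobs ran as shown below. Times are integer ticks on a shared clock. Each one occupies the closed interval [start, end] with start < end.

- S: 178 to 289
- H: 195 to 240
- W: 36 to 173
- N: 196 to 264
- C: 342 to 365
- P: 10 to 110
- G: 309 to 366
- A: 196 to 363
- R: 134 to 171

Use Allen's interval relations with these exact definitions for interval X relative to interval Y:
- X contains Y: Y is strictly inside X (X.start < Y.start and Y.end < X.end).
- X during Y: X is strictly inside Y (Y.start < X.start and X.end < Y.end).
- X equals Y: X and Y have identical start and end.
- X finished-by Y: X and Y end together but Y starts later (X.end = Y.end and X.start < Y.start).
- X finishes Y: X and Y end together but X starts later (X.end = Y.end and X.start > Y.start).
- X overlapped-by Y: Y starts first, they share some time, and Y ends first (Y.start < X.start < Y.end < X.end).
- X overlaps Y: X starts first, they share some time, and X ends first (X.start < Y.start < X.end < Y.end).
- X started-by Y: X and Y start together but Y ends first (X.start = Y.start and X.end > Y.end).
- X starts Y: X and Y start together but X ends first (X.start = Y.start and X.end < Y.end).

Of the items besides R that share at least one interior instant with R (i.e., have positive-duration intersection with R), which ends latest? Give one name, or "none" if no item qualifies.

W

Target R = [134, 171].
A [196, 363] → after → excluded.
C [342, 365] → after → excluded.
G [309, 366] → after → excluded.
H [195, 240] → after → excluded.
N [196, 264] → after → excluded.
P [10, 110] → before → excluded.
S [178, 289] → after → excluded.
W [36, 173] → contains → candidate.
Among candidates, latest end is 173 → W.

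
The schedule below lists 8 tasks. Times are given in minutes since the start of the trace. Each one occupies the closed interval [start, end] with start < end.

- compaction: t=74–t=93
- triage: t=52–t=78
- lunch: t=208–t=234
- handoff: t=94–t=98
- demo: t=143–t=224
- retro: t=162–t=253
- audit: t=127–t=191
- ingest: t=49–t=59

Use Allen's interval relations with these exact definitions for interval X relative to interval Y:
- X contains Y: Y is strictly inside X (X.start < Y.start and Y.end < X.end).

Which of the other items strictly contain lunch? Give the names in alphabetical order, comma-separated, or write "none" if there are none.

Target lunch = [t=208, t=234].
audit [t=127, t=191] → before → no.
compaction [t=74, t=93] → before → no.
demo [t=143, t=224] → overlaps → no.
handoff [t=94, t=98] → before → no.
ingest [t=49, t=59] → before → no.
retro [t=162, t=253] → contains → yes.
triage [t=52, t=78] → before → no.
Result: retro.

retro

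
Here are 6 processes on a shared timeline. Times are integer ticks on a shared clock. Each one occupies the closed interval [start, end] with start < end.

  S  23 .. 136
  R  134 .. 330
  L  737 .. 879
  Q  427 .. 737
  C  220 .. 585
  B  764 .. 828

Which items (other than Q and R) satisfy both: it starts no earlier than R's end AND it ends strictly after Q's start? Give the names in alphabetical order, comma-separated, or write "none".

B, L

Conditions: its start is no earlier than R's end (X.start >= 330) AND its end is strictly after Q's start (X.end > 427).
B: start 764 >= 330? ✓; end 828 > 427? ✓ → yes.
C: start 220 >= 330? ✗; end 585 > 427? ✓ → no.
L: start 737 >= 330? ✓; end 879 > 427? ✓ → yes.
S: start 23 >= 330? ✗; end 136 > 427? ✗ → no.
Result: B, L.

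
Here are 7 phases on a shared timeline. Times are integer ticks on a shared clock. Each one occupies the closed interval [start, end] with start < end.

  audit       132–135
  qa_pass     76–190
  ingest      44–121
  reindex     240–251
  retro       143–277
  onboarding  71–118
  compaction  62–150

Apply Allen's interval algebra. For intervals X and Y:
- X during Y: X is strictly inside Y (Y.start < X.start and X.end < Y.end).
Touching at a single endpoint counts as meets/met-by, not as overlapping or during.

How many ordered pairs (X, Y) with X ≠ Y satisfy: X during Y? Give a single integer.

5

Checking all 42 ordered pairs for relation 'during'; matching pairs in alphabetical order:
(audit, compaction): audit during compaction ✓
(audit, qa_pass): audit during qa_pass ✓
(onboarding, compaction): onboarding during compaction ✓
(onboarding, ingest): onboarding during ingest ✓
(reindex, retro): reindex during retro ✓
Count: 5.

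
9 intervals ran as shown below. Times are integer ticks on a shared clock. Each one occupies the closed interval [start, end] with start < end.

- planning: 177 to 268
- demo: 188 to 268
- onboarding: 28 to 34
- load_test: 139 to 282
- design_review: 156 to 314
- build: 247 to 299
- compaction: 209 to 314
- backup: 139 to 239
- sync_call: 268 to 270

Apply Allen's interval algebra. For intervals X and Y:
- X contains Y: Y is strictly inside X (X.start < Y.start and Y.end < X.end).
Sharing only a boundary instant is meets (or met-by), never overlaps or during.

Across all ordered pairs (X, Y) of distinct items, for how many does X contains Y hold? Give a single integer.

10

Checking all 72 ordered pairs for relation 'contains'; matching pairs in alphabetical order:
(build, sync_call): build contains sync_call ✓
(compaction, build): compaction contains build ✓
(compaction, sync_call): compaction contains sync_call ✓
(design_review, build): design_review contains build ✓
(design_review, demo): design_review contains demo ✓
(design_review, planning): design_review contains planning ✓
(design_review, sync_call): design_review contains sync_call ✓
(load_test, demo): load_test contains demo ✓
(load_test, planning): load_test contains planning ✓
(load_test, sync_call): load_test contains sync_call ✓
Count: 10.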